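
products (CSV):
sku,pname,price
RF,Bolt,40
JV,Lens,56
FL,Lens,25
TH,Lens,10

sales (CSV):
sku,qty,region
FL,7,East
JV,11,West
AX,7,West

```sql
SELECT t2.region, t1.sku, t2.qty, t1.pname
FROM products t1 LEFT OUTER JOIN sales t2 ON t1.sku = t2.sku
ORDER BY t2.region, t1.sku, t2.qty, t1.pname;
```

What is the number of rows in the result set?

4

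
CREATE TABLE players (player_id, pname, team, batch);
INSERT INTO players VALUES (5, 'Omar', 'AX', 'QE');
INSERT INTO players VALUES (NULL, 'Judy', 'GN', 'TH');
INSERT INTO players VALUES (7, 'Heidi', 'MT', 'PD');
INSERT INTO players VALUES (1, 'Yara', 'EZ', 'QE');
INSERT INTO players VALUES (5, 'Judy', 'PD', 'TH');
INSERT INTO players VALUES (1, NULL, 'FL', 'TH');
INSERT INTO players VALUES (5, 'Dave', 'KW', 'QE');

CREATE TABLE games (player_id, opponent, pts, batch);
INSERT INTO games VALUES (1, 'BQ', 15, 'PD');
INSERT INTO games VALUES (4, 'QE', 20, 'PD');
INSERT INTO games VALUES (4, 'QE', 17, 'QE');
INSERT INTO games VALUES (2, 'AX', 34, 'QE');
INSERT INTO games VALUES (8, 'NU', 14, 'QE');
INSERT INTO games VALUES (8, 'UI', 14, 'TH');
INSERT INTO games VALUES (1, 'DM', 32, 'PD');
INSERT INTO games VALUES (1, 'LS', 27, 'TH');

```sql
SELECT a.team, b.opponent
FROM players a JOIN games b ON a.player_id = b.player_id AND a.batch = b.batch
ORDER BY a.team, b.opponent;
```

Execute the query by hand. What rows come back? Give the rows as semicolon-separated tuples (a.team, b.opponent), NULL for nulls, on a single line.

(FL, LS)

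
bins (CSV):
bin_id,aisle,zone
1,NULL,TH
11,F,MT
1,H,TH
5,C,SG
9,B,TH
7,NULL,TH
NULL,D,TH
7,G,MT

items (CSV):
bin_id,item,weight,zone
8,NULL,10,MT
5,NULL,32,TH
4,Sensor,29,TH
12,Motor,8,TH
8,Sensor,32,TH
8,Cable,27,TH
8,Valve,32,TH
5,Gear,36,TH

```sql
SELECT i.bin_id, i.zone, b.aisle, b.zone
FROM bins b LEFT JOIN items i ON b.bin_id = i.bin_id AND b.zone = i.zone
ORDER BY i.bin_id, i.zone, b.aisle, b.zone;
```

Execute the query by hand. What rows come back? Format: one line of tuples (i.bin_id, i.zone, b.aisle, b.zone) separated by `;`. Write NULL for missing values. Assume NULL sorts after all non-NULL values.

LEFT JOIN keeps every row from `bins`; unmatched rows get NULL for `items`'s columns.
Matching on b.bin_id = i.bin_id AND b.zone = i.zone. A NULL in a compared column never satisfies the condition.
- b row (bin_id=1, zone=TH): no match → kept, i columns NULL.
- b row (bin_id=11, zone=MT): no match → kept, i columns NULL.
- b row (bin_id=1, zone=TH): no match → kept, i columns NULL.
- b row (bin_id=5, zone=SG): no match → kept, i columns NULL.
- b row (bin_id=9, zone=TH): no match → kept, i columns NULL.
- b row (bin_id=7, zone=TH): no match → kept, i columns NULL.
- b row (bin_id=NULL, zone=TH): no match → kept, i columns NULL.
- b row (bin_id=7, zone=MT): no match → kept, i columns NULL.
After projecting and ordering:
i.bin_id | i.zone | b.aisle | b.zone
NULL | NULL | B | TH
NULL | NULL | C | SG
NULL | NULL | D | TH
NULL | NULL | F | MT
NULL | NULL | G | MT
NULL | NULL | H | TH
NULL | NULL | NULL | TH
NULL | NULL | NULL | TH

(NULL, NULL, B, TH); (NULL, NULL, C, SG); (NULL, NULL, D, TH); (NULL, NULL, F, MT); (NULL, NULL, G, MT); (NULL, NULL, H, TH); (NULL, NULL, NULL, TH); (NULL, NULL, NULL, TH)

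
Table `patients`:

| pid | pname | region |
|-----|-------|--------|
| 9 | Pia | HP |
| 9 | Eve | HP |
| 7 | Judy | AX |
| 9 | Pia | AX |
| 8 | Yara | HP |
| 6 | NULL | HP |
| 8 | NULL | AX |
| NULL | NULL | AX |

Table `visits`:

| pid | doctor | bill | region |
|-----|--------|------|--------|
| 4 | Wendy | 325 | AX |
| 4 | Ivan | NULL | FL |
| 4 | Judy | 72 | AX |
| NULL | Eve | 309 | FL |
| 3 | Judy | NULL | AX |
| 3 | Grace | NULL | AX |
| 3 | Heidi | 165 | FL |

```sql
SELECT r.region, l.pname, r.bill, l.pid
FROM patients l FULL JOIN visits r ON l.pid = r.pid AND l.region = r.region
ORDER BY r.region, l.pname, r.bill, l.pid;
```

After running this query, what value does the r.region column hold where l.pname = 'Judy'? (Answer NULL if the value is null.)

FULL OUTER JOIN keeps every row from both sides; unmatched rows get NULL for the other side's columns.
Matching on l.pid = r.pid AND l.region = r.region. A NULL in a compared column never satisfies the condition.
Matched pairs: 0; unmatched l rows kept: 8; unmatched r rows kept: 7.

NULL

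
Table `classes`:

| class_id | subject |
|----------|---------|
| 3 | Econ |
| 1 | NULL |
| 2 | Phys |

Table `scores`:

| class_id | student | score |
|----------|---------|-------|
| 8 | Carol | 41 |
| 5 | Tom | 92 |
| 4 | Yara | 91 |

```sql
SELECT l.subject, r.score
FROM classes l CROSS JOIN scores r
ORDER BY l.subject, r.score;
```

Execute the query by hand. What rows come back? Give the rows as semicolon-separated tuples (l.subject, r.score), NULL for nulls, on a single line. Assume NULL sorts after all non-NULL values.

(Econ, 41); (Econ, 91); (Econ, 92); (Phys, 41); (Phys, 91); (Phys, 92); (NULL, 41); (NULL, 91); (NULL, 92)

CROSS JOIN pairs every row of `classes` with every row of `scores`: 3 × 3 = 9 rows.
After projecting and ordering:
l.subject | r.score
Econ | 41
Econ | 91
Econ | 92
Phys | 41
Phys | 91
Phys | 92
NULL | 41
NULL | 91
NULL | 92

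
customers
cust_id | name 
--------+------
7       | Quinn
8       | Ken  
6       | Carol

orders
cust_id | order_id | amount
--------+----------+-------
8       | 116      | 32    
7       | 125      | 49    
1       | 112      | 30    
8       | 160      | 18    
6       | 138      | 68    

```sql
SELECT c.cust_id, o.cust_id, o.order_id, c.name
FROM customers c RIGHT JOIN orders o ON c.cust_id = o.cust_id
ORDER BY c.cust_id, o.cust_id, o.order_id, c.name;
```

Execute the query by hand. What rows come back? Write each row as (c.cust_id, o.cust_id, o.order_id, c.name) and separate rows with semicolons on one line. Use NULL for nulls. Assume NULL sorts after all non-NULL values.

(6, 6, 138, Carol); (7, 7, 125, Quinn); (8, 8, 116, Ken); (8, 8, 160, Ken); (NULL, 1, 112, NULL)

RIGHT JOIN keeps every row from `orders`; unmatched rows get NULL for `customers`'s columns.
Matching on c.cust_id = o.cust_id.
- c (cust_id=7) pairs with 1 row(s) of o.
- c (cust_id=8) pairs with 2 row(s) of o.
- c (cust_id=6) pairs with 1 row(s) of o.
- 1 row(s) from o found no c partner → padded with NULL.
After projecting and ordering:
c.cust_id | o.cust_id | o.order_id | c.name
6 | 6 | 138 | Carol
7 | 7 | 125 | Quinn
8 | 8 | 116 | Ken
8 | 8 | 160 | Ken
NULL | 1 | 112 | NULL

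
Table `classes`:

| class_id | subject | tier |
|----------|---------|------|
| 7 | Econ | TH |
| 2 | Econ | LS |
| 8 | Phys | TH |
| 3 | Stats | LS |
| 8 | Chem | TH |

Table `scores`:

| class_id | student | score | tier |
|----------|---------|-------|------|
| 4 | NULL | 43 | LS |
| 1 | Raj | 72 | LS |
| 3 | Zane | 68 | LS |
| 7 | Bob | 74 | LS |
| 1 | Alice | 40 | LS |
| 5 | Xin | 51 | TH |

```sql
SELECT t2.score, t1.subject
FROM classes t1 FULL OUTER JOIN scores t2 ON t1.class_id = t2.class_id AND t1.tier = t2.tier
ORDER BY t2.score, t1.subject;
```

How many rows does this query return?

10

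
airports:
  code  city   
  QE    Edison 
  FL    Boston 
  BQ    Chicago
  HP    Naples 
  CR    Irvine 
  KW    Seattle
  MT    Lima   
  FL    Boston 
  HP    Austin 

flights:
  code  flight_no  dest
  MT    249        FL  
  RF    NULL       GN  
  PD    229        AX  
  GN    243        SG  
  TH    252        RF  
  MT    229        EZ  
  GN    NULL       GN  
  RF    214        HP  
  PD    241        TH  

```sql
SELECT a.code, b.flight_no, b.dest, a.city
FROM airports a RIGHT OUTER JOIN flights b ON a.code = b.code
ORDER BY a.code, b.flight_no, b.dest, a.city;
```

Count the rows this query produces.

RIGHT JOIN keeps every row from `flights`; unmatched rows get NULL for `airports`'s columns.
Matching on a.code = b.code.
- a (code=QE) has no partner in b.
- a (code=FL) has no partner in b.
- a (code=BQ) has no partner in b.
- a (code=HP) has no partner in b.
- a (code=CR) has no partner in b.
- a (code=KW) has no partner in b.
- a (code=MT) pairs with 2 row(s) of b.
- a (code=FL) has no partner in b.
- a (code=HP) has no partner in b.
- 7 row(s) from b found no a partner → padded with NULL.
Total: 2 matched + 7 padded = 9 rows.

9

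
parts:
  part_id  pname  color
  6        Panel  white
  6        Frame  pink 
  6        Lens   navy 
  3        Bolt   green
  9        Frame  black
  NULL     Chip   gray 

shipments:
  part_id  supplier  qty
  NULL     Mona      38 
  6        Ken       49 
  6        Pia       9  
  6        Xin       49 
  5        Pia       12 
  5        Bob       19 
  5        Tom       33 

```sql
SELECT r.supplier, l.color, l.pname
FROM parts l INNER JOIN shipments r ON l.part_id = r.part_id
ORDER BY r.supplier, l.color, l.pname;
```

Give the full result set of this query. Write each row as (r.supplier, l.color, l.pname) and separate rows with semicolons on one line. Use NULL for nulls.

(Ken, navy, Lens); (Ken, pink, Frame); (Ken, white, Panel); (Pia, navy, Lens); (Pia, pink, Frame); (Pia, white, Panel); (Xin, navy, Lens); (Xin, pink, Frame); (Xin, white, Panel)

INNER JOIN keeps only pairs where the ON condition holds.
Matching on l.part_id = r.part_id. A NULL in a compared column never satisfies the condition.
Matched pairs: 9.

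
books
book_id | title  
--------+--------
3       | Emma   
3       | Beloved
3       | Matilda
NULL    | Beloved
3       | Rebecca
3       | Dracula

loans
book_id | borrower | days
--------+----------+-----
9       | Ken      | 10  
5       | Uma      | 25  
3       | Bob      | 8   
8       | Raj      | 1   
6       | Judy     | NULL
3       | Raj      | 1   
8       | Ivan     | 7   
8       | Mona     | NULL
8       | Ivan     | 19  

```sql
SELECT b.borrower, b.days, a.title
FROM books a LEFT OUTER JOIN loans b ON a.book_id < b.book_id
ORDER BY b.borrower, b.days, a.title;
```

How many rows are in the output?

36

LEFT JOIN keeps every row from `books`; unmatched rows get NULL for `loans`'s columns.
Matching on a.book_id < b.book_id. A NULL in a compared column never satisfies the condition.
Matched pairs: 35; unmatched a rows kept: 1.
Total: 35 matched + 1 padded = 36 rows.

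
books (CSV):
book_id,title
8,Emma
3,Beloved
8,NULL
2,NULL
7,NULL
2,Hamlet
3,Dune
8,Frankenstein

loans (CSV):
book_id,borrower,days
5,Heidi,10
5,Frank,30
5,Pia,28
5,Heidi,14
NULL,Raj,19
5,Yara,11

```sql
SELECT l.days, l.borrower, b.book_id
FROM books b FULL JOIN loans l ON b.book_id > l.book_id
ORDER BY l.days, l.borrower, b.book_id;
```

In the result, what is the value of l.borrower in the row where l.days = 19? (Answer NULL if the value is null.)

Raj

FULL OUTER JOIN keeps every row from both sides; unmatched rows get NULL for the other side's columns.
Matching on b.book_id > l.book_id. A NULL in a compared column never satisfies the condition.
- b[0] book_id=8 → 5 match(es) in l → 5 row(s).
- b[1] book_id=3 → no match; kept with NULLs on the l side.
- b[2] book_id=8 → 5 match(es) in l → 5 row(s).
- b[3] book_id=2 → no match; kept with NULLs on the l side.
- b[4] book_id=7 → 5 match(es) in l → 5 row(s).
- b[5] book_id=2 → no match; kept with NULLs on the l side.
- b[6] book_id=3 → no match; kept with NULLs on the l side.
- b[7] book_id=8 → 5 match(es) in l → 5 row(s).
- plus 1 unmatched l row(s), each kept with NULL b columns.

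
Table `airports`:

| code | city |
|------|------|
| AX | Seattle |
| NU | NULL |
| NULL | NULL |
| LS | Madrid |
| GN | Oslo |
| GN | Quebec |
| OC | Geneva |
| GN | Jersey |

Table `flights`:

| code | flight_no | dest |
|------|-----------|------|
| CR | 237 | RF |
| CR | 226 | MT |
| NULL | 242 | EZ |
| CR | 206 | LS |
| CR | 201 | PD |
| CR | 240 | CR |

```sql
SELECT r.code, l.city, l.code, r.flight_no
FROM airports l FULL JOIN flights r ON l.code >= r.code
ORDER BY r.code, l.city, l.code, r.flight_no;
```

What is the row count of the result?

FULL OUTER JOIN keeps every row from both sides; unmatched rows get NULL for the other side's columns.
Matching on l.code >= r.code. A NULL in a compared column never satisfies the condition.
- code=AX: no r row matches, row kept with r columns NULL.
- code=NU: 5 matching r row(s), so 5 row(s) emitted.
- code=NULL: no r row matches, row kept with r columns NULL.
- code=LS: 5 matching r row(s), so 5 row(s) emitted.
- code=GN: 5 matching r row(s), so 5 row(s) emitted.
- code=GN: 5 matching r row(s), so 5 row(s) emitted.
- code=OC: 5 matching r row(s), so 5 row(s) emitted.
- code=GN: 5 matching r row(s), so 5 row(s) emitted.
- 1 r row(s) had no l match → kept, l columns NULL.
Total: 30 matched + 3 padded = 33 rows.

33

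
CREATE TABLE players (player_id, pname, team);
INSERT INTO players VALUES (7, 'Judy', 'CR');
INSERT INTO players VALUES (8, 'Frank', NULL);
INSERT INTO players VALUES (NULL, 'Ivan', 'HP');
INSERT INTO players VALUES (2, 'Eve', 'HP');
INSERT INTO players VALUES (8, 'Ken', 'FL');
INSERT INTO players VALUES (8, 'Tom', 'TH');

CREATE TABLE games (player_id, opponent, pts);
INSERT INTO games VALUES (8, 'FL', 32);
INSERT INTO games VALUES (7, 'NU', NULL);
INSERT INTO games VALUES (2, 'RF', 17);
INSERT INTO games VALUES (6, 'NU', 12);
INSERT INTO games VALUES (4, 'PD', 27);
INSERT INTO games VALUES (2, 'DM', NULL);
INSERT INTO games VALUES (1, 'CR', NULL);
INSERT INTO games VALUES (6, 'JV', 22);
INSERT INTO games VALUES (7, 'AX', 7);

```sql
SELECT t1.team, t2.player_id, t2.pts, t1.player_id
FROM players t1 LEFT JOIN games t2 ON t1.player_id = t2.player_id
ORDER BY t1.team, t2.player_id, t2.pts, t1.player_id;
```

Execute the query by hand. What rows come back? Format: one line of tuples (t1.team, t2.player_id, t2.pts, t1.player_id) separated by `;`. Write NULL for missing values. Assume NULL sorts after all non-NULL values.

(CR, 7, 7, 7); (CR, 7, NULL, 7); (FL, 8, 32, 8); (HP, 2, 17, 2); (HP, 2, NULL, 2); (HP, NULL, NULL, NULL); (TH, 8, 32, 8); (NULL, 8, 32, 8)

LEFT JOIN keeps every row from `players`; unmatched rows get NULL for `games`'s columns.
Matching on t1.player_id = t2.player_id. A NULL in a compared column never satisfies the condition.
Matched pairs: 7; unmatched t1 rows kept: 1.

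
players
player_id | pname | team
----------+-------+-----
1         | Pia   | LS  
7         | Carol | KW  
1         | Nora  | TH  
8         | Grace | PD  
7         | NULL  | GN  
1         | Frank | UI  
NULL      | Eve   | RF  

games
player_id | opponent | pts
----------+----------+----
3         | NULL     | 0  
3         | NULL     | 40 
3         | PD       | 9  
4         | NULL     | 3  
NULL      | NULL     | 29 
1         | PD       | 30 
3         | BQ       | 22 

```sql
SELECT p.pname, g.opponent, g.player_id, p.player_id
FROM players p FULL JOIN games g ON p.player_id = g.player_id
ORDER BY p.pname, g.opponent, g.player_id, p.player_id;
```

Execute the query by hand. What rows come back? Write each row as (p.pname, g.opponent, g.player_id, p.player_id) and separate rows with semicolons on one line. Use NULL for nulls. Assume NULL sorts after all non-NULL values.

(Carol, NULL, NULL, 7); (Eve, NULL, NULL, NULL); (Frank, PD, 1, 1); (Grace, NULL, NULL, 8); (Nora, PD, 1, 1); (Pia, PD, 1, 1); (NULL, BQ, 3, NULL); (NULL, PD, 3, NULL); (NULL, NULL, 3, NULL); (NULL, NULL, 3, NULL); (NULL, NULL, 4, NULL); (NULL, NULL, NULL, 7); (NULL, NULL, NULL, NULL)

FULL OUTER JOIN keeps every row from both sides; unmatched rows get NULL for the other side's columns.
Matching on p.player_id = g.player_id. A NULL in a compared column never satisfies the condition.
- p row (player_id=1): matches 1 g row(s) → 1 output row(s).
- p row (player_id=7): no match → kept, g columns NULL.
- p row (player_id=1): matches 1 g row(s) → 1 output row(s).
- p row (player_id=8): no match → kept, g columns NULL.
- p row (player_id=7): no match → kept, g columns NULL.
- p row (player_id=1): matches 1 g row(s) → 1 output row(s).
- p row (player_id=NULL): no match → kept, g columns NULL.
- plus 6 unmatched g row(s), each kept with NULL p columns.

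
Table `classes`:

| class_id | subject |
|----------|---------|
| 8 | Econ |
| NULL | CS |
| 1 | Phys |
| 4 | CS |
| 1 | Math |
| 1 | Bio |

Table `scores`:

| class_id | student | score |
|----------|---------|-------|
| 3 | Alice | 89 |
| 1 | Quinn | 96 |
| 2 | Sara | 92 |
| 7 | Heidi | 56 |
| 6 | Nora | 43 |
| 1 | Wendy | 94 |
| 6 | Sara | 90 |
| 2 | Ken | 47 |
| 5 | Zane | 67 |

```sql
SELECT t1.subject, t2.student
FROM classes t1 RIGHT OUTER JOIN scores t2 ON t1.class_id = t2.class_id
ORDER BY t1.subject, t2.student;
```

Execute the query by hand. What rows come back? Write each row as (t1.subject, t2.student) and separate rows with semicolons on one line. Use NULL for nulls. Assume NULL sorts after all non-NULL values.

(Bio, Quinn); (Bio, Wendy); (Math, Quinn); (Math, Wendy); (Phys, Quinn); (Phys, Wendy); (NULL, Alice); (NULL, Heidi); (NULL, Ken); (NULL, Nora); (NULL, Sara); (NULL, Sara); (NULL, Zane)

RIGHT JOIN keeps every row from `scores`; unmatched rows get NULL for `classes`'s columns.
Matching on t1.class_id = t2.class_id. A NULL in a compared column never satisfies the condition.
- t1 (class_id=8) has no partner in t2.
- t1 (class_id=NULL) has no partner in t2.
- t1 (class_id=1) pairs with 2 row(s) of t2.
- t1 (class_id=4) has no partner in t2.
- t1 (class_id=1) pairs with 2 row(s) of t2.
- t1 (class_id=1) pairs with 2 row(s) of t2.
- plus 7 unmatched t2 row(s), each kept with NULL t1 columns.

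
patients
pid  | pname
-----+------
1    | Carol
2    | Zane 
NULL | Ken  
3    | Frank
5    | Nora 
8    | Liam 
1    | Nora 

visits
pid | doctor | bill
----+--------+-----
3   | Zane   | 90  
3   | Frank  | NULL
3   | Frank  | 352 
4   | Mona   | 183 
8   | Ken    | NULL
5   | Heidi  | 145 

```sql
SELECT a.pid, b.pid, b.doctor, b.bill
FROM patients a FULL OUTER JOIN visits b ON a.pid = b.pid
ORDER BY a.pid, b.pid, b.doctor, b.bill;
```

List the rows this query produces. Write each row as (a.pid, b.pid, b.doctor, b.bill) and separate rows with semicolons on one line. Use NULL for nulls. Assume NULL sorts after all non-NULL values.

(1, NULL, NULL, NULL); (1, NULL, NULL, NULL); (2, NULL, NULL, NULL); (3, 3, Frank, 352); (3, 3, Frank, NULL); (3, 3, Zane, 90); (5, 5, Heidi, 145); (8, 8, Ken, NULL); (NULL, 4, Mona, 183); (NULL, NULL, NULL, NULL)

FULL OUTER JOIN keeps every row from both sides; unmatched rows get NULL for the other side's columns.
Matching on a.pid = b.pid. A NULL in a compared column never satisfies the condition.
Matched pairs: 5; unmatched a rows kept: 4; unmatched b rows kept: 1.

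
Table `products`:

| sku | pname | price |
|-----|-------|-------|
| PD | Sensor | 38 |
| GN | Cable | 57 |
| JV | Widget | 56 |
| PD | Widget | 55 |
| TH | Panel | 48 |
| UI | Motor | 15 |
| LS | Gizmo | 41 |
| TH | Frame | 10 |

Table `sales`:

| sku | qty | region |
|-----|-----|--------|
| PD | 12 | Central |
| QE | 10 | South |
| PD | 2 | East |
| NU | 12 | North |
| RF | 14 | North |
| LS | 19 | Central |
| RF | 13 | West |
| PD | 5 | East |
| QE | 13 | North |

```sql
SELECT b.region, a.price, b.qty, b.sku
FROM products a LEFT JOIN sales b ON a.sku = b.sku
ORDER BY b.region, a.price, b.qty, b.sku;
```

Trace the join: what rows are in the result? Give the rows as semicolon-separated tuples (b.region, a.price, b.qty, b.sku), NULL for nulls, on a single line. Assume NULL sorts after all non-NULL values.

(Central, 38, 12, PD); (Central, 41, 19, LS); (Central, 55, 12, PD); (East, 38, 2, PD); (East, 38, 5, PD); (East, 55, 2, PD); (East, 55, 5, PD); (NULL, 10, NULL, NULL); (NULL, 15, NULL, NULL); (NULL, 48, NULL, NULL); (NULL, 56, NULL, NULL); (NULL, 57, NULL, NULL)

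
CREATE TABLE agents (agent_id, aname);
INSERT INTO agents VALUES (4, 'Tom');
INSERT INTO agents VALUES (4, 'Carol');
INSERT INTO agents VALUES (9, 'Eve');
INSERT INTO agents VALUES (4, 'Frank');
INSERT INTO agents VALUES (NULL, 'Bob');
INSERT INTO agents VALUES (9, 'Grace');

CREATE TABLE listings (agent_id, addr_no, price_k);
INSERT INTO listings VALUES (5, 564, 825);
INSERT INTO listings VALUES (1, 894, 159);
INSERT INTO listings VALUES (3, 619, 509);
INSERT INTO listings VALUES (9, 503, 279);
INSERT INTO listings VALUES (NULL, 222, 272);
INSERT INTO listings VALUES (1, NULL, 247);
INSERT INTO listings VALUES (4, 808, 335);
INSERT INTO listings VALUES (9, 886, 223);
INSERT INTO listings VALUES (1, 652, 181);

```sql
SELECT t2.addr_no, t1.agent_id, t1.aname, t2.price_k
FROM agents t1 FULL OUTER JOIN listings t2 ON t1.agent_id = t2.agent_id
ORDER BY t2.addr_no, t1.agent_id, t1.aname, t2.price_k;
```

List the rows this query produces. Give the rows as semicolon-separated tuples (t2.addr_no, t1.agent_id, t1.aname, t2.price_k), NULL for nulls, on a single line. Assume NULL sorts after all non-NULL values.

(222, NULL, NULL, 272); (503, 9, Eve, 279); (503, 9, Grace, 279); (564, NULL, NULL, 825); (619, NULL, NULL, 509); (652, NULL, NULL, 181); (808, 4, Carol, 335); (808, 4, Frank, 335); (808, 4, Tom, 335); (886, 9, Eve, 223); (886, 9, Grace, 223); (894, NULL, NULL, 159); (NULL, NULL, Bob, NULL); (NULL, NULL, NULL, 247)

FULL OUTER JOIN keeps every row from both sides; unmatched rows get NULL for the other side's columns.
Matching on t1.agent_id = t2.agent_id. A NULL in a compared column never satisfies the condition.
Matched pairs: 7; unmatched t1 rows kept: 1; unmatched t2 rows kept: 6.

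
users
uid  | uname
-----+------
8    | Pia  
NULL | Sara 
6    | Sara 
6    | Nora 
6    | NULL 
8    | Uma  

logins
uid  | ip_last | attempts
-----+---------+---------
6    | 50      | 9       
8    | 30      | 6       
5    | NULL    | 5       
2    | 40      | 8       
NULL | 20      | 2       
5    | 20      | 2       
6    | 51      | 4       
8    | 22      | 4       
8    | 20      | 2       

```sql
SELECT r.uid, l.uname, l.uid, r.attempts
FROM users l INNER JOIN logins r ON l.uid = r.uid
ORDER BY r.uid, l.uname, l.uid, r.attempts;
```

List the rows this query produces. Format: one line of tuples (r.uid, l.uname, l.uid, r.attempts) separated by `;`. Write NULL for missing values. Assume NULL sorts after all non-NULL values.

(6, Nora, 6, 4); (6, Nora, 6, 9); (6, Sara, 6, 4); (6, Sara, 6, 9); (6, NULL, 6, 4); (6, NULL, 6, 9); (8, Pia, 8, 2); (8, Pia, 8, 4); (8, Pia, 8, 6); (8, Uma, 8, 2); (8, Uma, 8, 4); (8, Uma, 8, 6)

INNER JOIN keeps only pairs where the ON condition holds.
Matching on l.uid = r.uid. A NULL in a compared column never satisfies the condition.
- l row (uid=8): matches 3 r row(s) → 3 output row(s).
- l row (uid=NULL): no match → dropped.
- l row (uid=6): matches 2 r row(s) → 2 output row(s).
- l row (uid=6): matches 2 r row(s) → 2 output row(s).
- l row (uid=6): matches 2 r row(s) → 2 output row(s).
- l row (uid=8): matches 3 r row(s) → 3 output row(s).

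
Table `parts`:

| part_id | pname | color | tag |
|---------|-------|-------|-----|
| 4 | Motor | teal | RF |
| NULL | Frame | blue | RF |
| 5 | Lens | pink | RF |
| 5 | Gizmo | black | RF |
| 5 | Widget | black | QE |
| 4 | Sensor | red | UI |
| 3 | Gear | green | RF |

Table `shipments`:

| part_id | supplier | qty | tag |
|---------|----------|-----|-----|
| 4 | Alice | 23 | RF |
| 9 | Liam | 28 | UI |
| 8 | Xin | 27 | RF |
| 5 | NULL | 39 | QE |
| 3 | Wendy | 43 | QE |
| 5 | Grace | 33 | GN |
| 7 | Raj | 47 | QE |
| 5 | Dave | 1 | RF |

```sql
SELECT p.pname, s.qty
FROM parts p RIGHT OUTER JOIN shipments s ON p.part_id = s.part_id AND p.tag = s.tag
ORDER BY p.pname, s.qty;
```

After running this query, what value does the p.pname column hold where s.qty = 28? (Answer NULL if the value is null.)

NULL

RIGHT JOIN keeps every row from `shipments`; unmatched rows get NULL for `parts`'s columns.
Matching on p.part_id = s.part_id AND p.tag = s.tag. A NULL in a compared column never satisfies the condition.
- part_id=4, tag=RF: 1 matching s row(s), so 1 row(s) emitted.
- part_id=NULL, tag=RF: no matching s row.
- part_id=5, tag=RF: 1 matching s row(s), so 1 row(s) emitted.
- part_id=5, tag=RF: 1 matching s row(s), so 1 row(s) emitted.
- part_id=5, tag=QE: 1 matching s row(s), so 1 row(s) emitted.
- part_id=4, tag=UI: no matching s row.
- part_id=3, tag=RF: no matching s row.
- 5 s row(s) had no p match → kept, p columns NULL.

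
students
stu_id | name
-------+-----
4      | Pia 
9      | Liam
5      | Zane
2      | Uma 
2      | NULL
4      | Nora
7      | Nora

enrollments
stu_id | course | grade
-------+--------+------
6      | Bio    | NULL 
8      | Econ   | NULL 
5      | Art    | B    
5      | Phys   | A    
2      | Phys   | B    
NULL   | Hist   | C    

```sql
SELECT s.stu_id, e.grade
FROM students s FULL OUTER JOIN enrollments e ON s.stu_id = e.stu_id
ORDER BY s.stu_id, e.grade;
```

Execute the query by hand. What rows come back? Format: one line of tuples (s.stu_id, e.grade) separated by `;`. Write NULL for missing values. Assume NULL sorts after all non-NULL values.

(2, B); (2, B); (4, NULL); (4, NULL); (5, A); (5, B); (7, NULL); (9, NULL); (NULL, C); (NULL, NULL); (NULL, NULL)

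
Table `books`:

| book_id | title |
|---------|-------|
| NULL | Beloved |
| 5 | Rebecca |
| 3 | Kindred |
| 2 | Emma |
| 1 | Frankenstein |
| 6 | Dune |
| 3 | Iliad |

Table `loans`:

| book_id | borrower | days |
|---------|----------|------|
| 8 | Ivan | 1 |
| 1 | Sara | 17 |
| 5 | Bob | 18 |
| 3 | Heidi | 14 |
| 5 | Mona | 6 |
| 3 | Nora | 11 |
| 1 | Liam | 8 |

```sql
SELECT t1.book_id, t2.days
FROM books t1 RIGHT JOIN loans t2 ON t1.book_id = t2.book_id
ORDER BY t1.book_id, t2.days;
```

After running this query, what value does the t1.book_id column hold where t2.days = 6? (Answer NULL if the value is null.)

5

RIGHT JOIN keeps every row from `loans`; unmatched rows get NULL for `books`'s columns.
Matching on t1.book_id = t2.book_id. A NULL in a compared column never satisfies the condition.
- t1[0] book_id=NULL → no match.
- t1[1] book_id=5 → 2 match(es) in t2 → 2 row(s).
- t1[2] book_id=3 → 2 match(es) in t2 → 2 row(s).
- t1[3] book_id=2 → no match.
- t1[4] book_id=1 → 2 match(es) in t2 → 2 row(s).
- t1[5] book_id=6 → no match.
- t1[6] book_id=3 → 2 match(es) in t2 → 2 row(s).
- 1 t2 row(s) had no t1 match → kept, t1 columns NULL.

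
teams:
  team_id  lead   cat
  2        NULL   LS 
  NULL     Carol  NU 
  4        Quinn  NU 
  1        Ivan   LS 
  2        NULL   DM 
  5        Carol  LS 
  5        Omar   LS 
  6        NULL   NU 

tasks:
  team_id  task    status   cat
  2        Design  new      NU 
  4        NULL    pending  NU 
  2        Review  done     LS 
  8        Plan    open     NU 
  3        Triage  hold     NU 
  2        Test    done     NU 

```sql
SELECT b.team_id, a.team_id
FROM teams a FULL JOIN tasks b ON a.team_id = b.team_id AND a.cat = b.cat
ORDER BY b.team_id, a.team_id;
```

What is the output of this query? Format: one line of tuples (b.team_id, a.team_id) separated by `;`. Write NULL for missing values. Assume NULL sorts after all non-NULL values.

FULL OUTER JOIN keeps every row from both sides; unmatched rows get NULL for the other side's columns.
Matching on a.team_id = b.team_id AND a.cat = b.cat. A NULL in a compared column never satisfies the condition.
Matched pairs: 2; unmatched a rows kept: 6; unmatched b rows kept: 4.

(2, 2); (2, NULL); (2, NULL); (3, NULL); (4, 4); (8, NULL); (NULL, 1); (NULL, 2); (NULL, 5); (NULL, 5); (NULL, 6); (NULL, NULL)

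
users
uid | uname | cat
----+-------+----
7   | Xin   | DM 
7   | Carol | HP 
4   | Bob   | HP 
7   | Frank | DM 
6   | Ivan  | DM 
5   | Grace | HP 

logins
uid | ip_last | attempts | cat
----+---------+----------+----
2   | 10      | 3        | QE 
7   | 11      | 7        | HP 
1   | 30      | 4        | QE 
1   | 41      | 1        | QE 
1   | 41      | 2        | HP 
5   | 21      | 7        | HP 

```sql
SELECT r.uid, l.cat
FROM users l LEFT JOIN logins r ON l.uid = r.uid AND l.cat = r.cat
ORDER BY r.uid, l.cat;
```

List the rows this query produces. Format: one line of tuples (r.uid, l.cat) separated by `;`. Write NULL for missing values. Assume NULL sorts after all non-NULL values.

(5, HP); (7, HP); (NULL, DM); (NULL, DM); (NULL, DM); (NULL, HP)

LEFT JOIN keeps every row from `users`; unmatched rows get NULL for `logins`'s columns.
Matching on l.uid = r.uid AND l.cat = r.cat.
- l row (uid=7, cat=DM): no match → kept, r columns NULL.
- l row (uid=7, cat=HP): matches 1 r row(s) → 1 output row(s).
- l row (uid=4, cat=HP): no match → kept, r columns NULL.
- l row (uid=7, cat=DM): no match → kept, r columns NULL.
- l row (uid=6, cat=DM): no match → kept, r columns NULL.
- l row (uid=5, cat=HP): matches 1 r row(s) → 1 output row(s).
After projecting and ordering:
r.uid | l.cat
5 | HP
7 | HP
NULL | DM
NULL | DM
NULL | DM
NULL | HP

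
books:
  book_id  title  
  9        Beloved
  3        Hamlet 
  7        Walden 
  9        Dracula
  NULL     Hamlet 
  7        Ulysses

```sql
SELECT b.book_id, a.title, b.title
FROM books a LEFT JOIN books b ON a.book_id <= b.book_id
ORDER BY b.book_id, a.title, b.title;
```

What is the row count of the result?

18

LEFT JOIN keeps every row from `books a`; unmatched rows get NULL for `books b`'s columns.
Matching on a.book_id <= b.book_id. A NULL in a compared column never satisfies the condition.
Matched pairs: 17; unmatched a rows kept: 1.
Total: 17 matched + 1 padded = 18 rows.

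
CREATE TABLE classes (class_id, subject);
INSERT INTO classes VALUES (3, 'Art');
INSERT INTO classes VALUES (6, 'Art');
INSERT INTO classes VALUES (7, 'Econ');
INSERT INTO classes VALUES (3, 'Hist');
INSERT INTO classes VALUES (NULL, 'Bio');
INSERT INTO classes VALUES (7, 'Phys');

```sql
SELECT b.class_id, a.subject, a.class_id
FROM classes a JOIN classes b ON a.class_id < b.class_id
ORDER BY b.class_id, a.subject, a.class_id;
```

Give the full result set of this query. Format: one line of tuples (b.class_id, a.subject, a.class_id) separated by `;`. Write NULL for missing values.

INNER JOIN keeps only pairs where the ON condition holds.
Matching on a.class_id < b.class_id. A NULL in a compared column never satisfies the condition.
Matched pairs: 8.

(6, Art, 3); (6, Hist, 3); (7, Art, 3); (7, Art, 3); (7, Art, 6); (7, Art, 6); (7, Hist, 3); (7, Hist, 3)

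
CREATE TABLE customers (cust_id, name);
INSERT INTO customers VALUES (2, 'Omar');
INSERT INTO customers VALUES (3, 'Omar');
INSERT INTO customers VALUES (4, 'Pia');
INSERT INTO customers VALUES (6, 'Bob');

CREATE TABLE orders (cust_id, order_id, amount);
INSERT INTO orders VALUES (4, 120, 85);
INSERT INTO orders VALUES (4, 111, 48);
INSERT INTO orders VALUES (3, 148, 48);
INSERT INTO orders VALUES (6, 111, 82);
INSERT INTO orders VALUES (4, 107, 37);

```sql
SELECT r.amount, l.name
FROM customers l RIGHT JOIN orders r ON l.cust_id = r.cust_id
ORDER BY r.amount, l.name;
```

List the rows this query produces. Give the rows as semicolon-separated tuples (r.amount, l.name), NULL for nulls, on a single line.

(37, Pia); (48, Omar); (48, Pia); (82, Bob); (85, Pia)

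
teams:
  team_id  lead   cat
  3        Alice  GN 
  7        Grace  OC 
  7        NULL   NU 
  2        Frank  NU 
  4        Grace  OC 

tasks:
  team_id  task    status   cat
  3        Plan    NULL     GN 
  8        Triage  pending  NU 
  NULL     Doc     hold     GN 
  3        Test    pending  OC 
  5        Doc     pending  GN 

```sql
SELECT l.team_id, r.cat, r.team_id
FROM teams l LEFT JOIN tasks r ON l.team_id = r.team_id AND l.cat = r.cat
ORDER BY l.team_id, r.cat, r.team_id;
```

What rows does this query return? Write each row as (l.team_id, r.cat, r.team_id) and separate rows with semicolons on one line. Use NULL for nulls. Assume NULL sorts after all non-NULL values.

(2, NULL, NULL); (3, GN, 3); (4, NULL, NULL); (7, NULL, NULL); (7, NULL, NULL)

LEFT JOIN keeps every row from `teams`; unmatched rows get NULL for `tasks`'s columns.
Matching on l.team_id = r.team_id AND l.cat = r.cat. A NULL in a compared column never satisfies the condition.
Matched pairs: 1; unmatched l rows kept: 4.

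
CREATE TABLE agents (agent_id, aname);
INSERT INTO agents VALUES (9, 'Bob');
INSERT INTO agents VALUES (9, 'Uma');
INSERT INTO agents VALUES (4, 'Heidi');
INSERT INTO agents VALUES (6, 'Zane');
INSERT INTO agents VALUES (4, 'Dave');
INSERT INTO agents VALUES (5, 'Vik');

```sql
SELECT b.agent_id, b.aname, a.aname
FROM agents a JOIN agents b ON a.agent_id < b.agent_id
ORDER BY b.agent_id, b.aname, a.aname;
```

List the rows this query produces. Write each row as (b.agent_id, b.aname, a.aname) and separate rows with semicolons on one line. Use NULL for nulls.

(5, Vik, Dave); (5, Vik, Heidi); (6, Zane, Dave); (6, Zane, Heidi); (6, Zane, Vik); (9, Bob, Dave); (9, Bob, Heidi); (9, Bob, Vik); (9, Bob, Zane); (9, Uma, Dave); (9, Uma, Heidi); (9, Uma, Vik); (9, Uma, Zane)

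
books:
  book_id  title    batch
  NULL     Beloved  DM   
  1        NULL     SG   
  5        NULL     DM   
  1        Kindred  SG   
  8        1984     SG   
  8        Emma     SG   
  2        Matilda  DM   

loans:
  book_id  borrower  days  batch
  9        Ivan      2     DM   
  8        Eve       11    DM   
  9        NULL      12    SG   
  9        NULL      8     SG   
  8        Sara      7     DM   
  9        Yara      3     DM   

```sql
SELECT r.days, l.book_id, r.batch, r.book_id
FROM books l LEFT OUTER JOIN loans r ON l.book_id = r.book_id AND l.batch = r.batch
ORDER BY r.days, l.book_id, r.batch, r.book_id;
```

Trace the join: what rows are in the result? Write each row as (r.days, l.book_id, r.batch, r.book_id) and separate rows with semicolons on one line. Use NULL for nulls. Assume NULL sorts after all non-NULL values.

(NULL, 1, NULL, NULL); (NULL, 1, NULL, NULL); (NULL, 2, NULL, NULL); (NULL, 5, NULL, NULL); (NULL, 8, NULL, NULL); (NULL, 8, NULL, NULL); (NULL, NULL, NULL, NULL)

LEFT JOIN keeps every row from `books`; unmatched rows get NULL for `loans`'s columns.
Matching on l.book_id = r.book_id AND l.batch = r.batch. A NULL in a compared column never satisfies the condition.
- l[0] book_id=NULL, batch=DM → no match; kept with NULLs on the r side.
- l[1] book_id=1, batch=SG → no match; kept with NULLs on the r side.
- l[2] book_id=5, batch=DM → no match; kept with NULLs on the r side.
- l[3] book_id=1, batch=SG → no match; kept with NULLs on the r side.
- l[4] book_id=8, batch=SG → no match; kept with NULLs on the r side.
- l[5] book_id=8, batch=SG → no match; kept with NULLs on the r side.
- l[6] book_id=2, batch=DM → no match; kept with NULLs on the r side.
After projecting and ordering:
r.days | l.book_id | r.batch | r.book_id
NULL | 1 | NULL | NULL
NULL | 1 | NULL | NULL
NULL | 2 | NULL | NULL
NULL | 5 | NULL | NULL
NULL | 8 | NULL | NULL
NULL | 8 | NULL | NULL
NULL | NULL | NULL | NULL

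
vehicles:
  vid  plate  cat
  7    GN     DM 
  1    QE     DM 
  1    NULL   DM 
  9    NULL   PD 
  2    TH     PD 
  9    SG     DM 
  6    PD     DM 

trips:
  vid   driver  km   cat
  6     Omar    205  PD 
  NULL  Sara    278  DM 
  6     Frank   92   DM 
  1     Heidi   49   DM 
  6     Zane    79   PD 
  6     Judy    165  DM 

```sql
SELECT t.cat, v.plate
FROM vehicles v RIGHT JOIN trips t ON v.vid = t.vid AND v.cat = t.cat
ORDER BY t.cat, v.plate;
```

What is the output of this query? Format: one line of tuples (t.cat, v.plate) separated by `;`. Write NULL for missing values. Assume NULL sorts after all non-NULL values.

RIGHT JOIN keeps every row from `trips`; unmatched rows get NULL for `vehicles`'s columns.
Matching on v.vid = t.vid AND v.cat = t.cat. A NULL in a compared column never satisfies the condition.
- v (vid=7, cat=DM) has no partner in t.
- v (vid=1, cat=DM) pairs with 1 row(s) of t.
- v (vid=1, cat=DM) pairs with 1 row(s) of t.
- v (vid=9, cat=PD) has no partner in t.
- v (vid=2, cat=PD) has no partner in t.
- v (vid=9, cat=DM) has no partner in t.
- v (vid=6, cat=DM) pairs with 2 row(s) of t.
- 3 row(s) from t found no v partner → padded with NULL.
After projecting and ordering:
t.cat | v.plate
DM | PD
DM | PD
DM | QE
DM | NULL
DM | NULL
PD | NULL
PD | NULL

(DM, PD); (DM, PD); (DM, QE); (DM, NULL); (DM, NULL); (PD, NULL); (PD, NULL)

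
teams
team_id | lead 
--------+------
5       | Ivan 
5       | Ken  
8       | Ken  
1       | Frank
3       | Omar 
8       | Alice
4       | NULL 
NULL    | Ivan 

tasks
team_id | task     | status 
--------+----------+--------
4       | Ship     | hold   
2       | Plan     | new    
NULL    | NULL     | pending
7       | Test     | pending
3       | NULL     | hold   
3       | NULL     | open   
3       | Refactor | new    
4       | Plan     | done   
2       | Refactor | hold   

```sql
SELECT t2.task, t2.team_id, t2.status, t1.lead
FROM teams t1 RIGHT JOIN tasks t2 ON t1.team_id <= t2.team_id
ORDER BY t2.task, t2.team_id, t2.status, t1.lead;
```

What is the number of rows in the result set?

20

RIGHT JOIN keeps every row from `tasks`; unmatched rows get NULL for `teams`'s columns.
Matching on t1.team_id <= t2.team_id. A NULL in a compared column never satisfies the condition.
- team_id=5: 1 matching t2 row(s), so 1 row(s) emitted.
- team_id=5: 1 matching t2 row(s), so 1 row(s) emitted.
- team_id=8: no matching t2 row.
- team_id=1: 8 matching t2 row(s), so 8 row(s) emitted.
- team_id=3: 6 matching t2 row(s), so 6 row(s) emitted.
- team_id=8: no matching t2 row.
- team_id=4: 3 matching t2 row(s), so 3 row(s) emitted.
- team_id=NULL: no matching t2 row.
- plus 1 unmatched t2 row(s), each kept with NULL t1 columns.
Total: 19 matched + 1 padded = 20 rows.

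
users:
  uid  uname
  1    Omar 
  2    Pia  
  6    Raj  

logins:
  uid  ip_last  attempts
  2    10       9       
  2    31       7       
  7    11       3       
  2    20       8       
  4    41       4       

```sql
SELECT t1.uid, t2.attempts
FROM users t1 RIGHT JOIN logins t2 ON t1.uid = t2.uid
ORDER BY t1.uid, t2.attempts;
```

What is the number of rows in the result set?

5

RIGHT JOIN keeps every row from `logins`; unmatched rows get NULL for `users`'s columns.
Matching on t1.uid = t2.uid.
- t1 (uid=1) has no partner in t2.
- t1 (uid=2) pairs with 3 row(s) of t2.
- t1 (uid=6) has no partner in t2.
- 2 row(s) from t2 found no t1 partner → padded with NULL.
Total: 3 matched + 2 padded = 5 rows.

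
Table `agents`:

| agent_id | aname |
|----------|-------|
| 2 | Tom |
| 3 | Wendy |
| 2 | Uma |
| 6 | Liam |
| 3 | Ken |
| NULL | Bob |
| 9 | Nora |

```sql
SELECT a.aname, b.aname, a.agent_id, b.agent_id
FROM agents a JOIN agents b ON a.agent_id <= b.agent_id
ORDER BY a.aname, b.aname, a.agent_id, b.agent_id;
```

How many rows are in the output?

23

INNER JOIN keeps only pairs where the ON condition holds.
Matching on a.agent_id <= b.agent_id. A NULL in a compared column never satisfies the condition.
- a (agent_id=2) pairs with 6 row(s) of b.
- a (agent_id=3) pairs with 4 row(s) of b.
- a (agent_id=2) pairs with 6 row(s) of b.
- a (agent_id=6) pairs with 2 row(s) of b.
- a (agent_id=3) pairs with 4 row(s) of b.
- a (agent_id=NULL) has no partner → excluded.
- a (agent_id=9) pairs with 1 row(s) of b.
Total: 23 rows.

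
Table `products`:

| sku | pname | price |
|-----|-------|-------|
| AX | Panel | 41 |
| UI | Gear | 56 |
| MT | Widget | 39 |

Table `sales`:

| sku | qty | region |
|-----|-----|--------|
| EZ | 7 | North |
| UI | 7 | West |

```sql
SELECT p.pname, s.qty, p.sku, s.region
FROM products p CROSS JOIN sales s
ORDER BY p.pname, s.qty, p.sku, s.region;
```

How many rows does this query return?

CROSS JOIN pairs every row of `products` with every row of `sales`: 3 × 2 = 6 rows.

6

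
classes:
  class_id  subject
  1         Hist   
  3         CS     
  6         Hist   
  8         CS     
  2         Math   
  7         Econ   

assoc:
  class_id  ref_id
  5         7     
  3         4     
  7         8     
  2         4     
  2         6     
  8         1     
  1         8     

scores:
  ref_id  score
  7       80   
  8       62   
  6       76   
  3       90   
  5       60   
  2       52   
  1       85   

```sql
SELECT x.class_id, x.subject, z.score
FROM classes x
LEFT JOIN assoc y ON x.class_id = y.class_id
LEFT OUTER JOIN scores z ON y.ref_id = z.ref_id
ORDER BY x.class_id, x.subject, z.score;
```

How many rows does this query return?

Joins associate left-to-right: classes LEFT JOIN assoc on class_id gives 7 intermediate row(s).
Then LEFT JOIN `scores z` on ref_id: each of those 7 rows is kept; rows whose y.ref_id has no match in z get NULL for z's columns.
Result: 7 row(s).

7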